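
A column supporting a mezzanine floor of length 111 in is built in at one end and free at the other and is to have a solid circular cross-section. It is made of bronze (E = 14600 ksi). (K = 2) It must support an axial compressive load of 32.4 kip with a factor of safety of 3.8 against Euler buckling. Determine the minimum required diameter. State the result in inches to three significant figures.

Required P_cr = n·P = 3.8 × 32.4 = 123.1 kip
L_e = K·L = 2 × 111 = 222.0 in
Required I = P_cr·L_e²/(π²E) = 1.231×10^5 × 222.0² / (π² × 1.46×10^7) = 42.11 in⁴
Solid circle: I = πd⁴/64  ⇒  d = (64I/π)^(1/4) = (64×42.11/π)^(1/4) = 5.41 in

d ≈ 5.41 in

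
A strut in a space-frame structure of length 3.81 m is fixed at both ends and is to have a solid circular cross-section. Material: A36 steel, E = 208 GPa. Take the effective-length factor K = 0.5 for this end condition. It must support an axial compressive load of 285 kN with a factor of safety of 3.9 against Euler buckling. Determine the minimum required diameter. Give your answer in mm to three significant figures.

Required P_cr = n·P = 3.9 × 285 = 1112 kN
L_e = K·L = 0.5 × 3.81 = 1.905 m
Required I = P_cr·L_e²/(π²E) = 1.111×10^6 × 1.905² / (π² × 2.08×10^11) = 1.965×10^-6 m⁴
I_req = 1.965×10^6 mm⁴
Solid circle: I = πd⁴/64  ⇒  d = (64I/π)^(1/4) = (64×1.965×10^6/π)^(1/4) = 79.5 mm

d ≈ 79.5 mm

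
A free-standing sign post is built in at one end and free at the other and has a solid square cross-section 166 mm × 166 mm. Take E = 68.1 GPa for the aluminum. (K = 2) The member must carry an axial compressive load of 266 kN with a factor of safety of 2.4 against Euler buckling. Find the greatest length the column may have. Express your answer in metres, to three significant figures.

L_max ≈ 4.08 m

I = a⁴/12 = 166⁴/12 = 6.328×10^7 mm⁴
I = 6.328×10^-5 m⁴
Required critical load P_cr = n·P = 2.4 × 266 = 638.4 kN = 6.384×10^5 N
From P_cr = π²EI/(K·L)²:  L = (1/K)·√(π²EI/P_cr) = (1/2)·√(π²×6.81×10^10×6.328×10^-5/6.384×10^5)
L = 4.08 m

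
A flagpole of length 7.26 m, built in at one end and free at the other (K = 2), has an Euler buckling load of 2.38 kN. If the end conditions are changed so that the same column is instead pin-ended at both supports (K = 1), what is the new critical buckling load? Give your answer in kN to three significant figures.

P_cr ≈ 9.52 kN

P_cr ∝ 1/K², so P_cr,new = P_cr,old × (K_old/K_new)² = 2.38 × (2/1)²
= 2.38 × 4.000 = 9.52 kN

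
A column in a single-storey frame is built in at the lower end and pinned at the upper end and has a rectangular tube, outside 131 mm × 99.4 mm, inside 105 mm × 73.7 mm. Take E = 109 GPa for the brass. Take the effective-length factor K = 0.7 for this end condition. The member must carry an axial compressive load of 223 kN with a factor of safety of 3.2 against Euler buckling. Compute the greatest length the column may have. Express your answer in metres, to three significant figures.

Weak-axis I_min = (h_o·b_o³ − h_i·b_i³)/12 with b_o = 99.4, b_i = 73.70 mm (shorter outer/inner sides).
I_min = (131×99.4³ − 105.0×73.70³)/12 = 7.219×10^6 mm⁴
I = 7.219×10^-6 m⁴
Required critical load P_cr = n·P = 3.2 × 223 = 713.6 kN = 7.136×10^5 N
From P_cr = π²EI/(K·L)²:  L = (1/K)·√(π²EI/P_cr) = (1/0.7)·√(π²×1.09×10^11×7.219×10^-6/7.136×10^5)
L = 4.71 m

L_max ≈ 4.71 m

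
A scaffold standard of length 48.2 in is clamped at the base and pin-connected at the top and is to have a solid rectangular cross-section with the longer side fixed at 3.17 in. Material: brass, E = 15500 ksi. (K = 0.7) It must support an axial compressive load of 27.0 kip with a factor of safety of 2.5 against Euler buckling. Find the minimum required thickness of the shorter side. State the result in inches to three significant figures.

b ≈ 1.24 in

Required P_cr = n·P = 2.5 × 27.0 = 67.50 kip
L_e = K·L = 0.7 × 48.2 = 33.74 in
Required I = P_cr·L_e²/(π²E) = 6.750×10^4 × 33.74² / (π² × 1.55×10^7) = 0.5023 in⁴
Rectangle, weak axis: I_min = h·b³/12 with h = 3.17 in fixed  ⇒  b = (12I/h)^(1/3) = 1.24 in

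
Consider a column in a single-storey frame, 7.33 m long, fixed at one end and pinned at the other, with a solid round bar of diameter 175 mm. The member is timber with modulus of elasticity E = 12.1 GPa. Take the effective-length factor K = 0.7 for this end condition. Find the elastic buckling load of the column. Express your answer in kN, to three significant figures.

P_cr ≈ 209 kN

I = πd⁴/64 = π×175⁴/64 = 4.604×10^7 mm⁴
I = 4.604×10^7 mm⁴ = 4.604×10^-5 m⁴
Effective length L_e = K·L = 0.7 × 7.33 = 5.131 m
P_cr = π²EI / L_e² = π² × 12.1×10⁹ × 4.604×10^-5 / 5.131² = 2.088×10^5 N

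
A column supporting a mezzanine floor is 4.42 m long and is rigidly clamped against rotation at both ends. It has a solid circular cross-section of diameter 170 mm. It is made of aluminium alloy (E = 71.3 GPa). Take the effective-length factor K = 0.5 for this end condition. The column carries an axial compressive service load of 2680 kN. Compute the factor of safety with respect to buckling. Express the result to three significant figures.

n ≈ 2.20

I = πd⁴/64 = π×170⁴/64 = 4.100×10^7 mm⁴
I = 4.100×10^7 mm⁴ = 4.100×10^-5 m⁴
Effective length L_e = K·L = 0.5 × 4.42 = 2.210 m
P_cr = π²EI / L_e² = π² × 71.3×10⁹ × 4.100×10^-5 / 2.210² = 5.907×10^6 N
Factor of safety n = P_cr / P = 5907.0 / 2680 = 2.20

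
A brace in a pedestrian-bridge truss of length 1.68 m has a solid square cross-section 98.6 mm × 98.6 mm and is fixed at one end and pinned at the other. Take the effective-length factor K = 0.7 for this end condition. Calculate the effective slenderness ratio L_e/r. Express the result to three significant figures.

λ ≈ 41.3

I = a⁴/12 = 98.6⁴/12 = 7.876×10^6 mm⁴
A = 9.722×10^3 mm²;  r_min = √(I/A) = √(7.876×10^6/9.722×10^3) = 28.46 mm
L_e = K·L = 0.7 × 1.68 m = 1.176 m = 1176.0 mm
λ = L_e / r_min = 1176.0 / 28.46 = 41.3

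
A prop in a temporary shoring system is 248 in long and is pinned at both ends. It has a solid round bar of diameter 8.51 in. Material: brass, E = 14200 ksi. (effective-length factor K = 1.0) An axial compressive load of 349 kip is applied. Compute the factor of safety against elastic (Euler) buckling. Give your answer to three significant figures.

n ≈ 1.68

I = πd⁴/64 = π×8.51⁴/64 = 257.4 in⁴
Effective length L_e = K·L = 1 × 248 = 248.0 in
P_cr = π²EI / L_e² = π² × 14200×10³ × 257.4 / 248.0² = 5.866×10^5 lb
Factor of safety n = P_cr / P = 586.64 / 349 = 1.68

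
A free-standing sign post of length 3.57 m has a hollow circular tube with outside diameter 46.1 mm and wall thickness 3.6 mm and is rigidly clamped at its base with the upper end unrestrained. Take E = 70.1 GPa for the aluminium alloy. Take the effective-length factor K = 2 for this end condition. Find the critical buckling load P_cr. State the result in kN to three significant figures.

P_cr ≈ 1.48 kN

Inner diameter d_i = 46.1 − 2×3.6 = 38.90 mm
I = π(d_o⁴ − d_i⁴)/64 = π(46.1⁴ − 38.90⁴)/64 = 1.093×10^5 mm⁴
I = 1.093×10^5 mm⁴ = 1.093×10^-7 m⁴
Effective length L_e = K·L = 2 × 3.57 = 7.140 m
P_cr = π²EI / L_e² = π² × 70.1×10⁹ × 1.093×10^-7 / 7.140² = 1.483×10^3 N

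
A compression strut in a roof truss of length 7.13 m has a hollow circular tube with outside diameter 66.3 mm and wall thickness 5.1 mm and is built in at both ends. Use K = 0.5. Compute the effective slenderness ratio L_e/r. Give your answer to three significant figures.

λ ≈ 164

Inner diameter d_i = 66.3 − 2×5.1 = 56.10 mm
I = π(d_o⁴ − d_i⁴)/64 = π(66.3⁴ − 56.10⁴)/64 = 4.623×10^5 mm⁴
A = 980.6 mm²;  r_min = √(I/A) = √(4.623×10^5/980.6) = 21.71 mm
L_e = K·L = 0.5 × 7.13 m = 3.565 m = 3565.0 mm
λ = L_e / r_min = 3565.0 / 21.71 = 164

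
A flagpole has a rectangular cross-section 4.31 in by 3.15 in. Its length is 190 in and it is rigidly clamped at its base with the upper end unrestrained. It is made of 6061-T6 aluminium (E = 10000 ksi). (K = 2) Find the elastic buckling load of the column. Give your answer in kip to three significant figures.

P_cr ≈ 7.67 kip

Buckling occurs about the weak axis: I_min = h·b³/12 with b = 3.15 in (the shorter side).
I_min = 4.31×3.15³/12 = 11.23 in⁴
Effective length L_e = K·L = 2 × 190 = 380.0 in
P_cr = π²EI / L_e² = π² × 10000×10³ × 11.23 / 380.0² = 7.673×10^3 lb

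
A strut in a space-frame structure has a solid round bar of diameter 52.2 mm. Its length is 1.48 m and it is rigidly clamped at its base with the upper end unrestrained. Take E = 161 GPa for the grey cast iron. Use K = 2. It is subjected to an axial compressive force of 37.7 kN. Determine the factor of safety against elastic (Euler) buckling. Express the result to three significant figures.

n ≈ 1.75

I = πd⁴/64 = π×52.2⁴/64 = 3.645×10^5 mm⁴
I = 3.645×10^5 mm⁴ = 3.645×10^-7 m⁴
Effective length L_e = K·L = 2 × 1.48 = 2.960 m
P_cr = π²EI / L_e² = π² × 161×10⁹ × 3.645×10^-7 / 2.960² = 6.610×10^4 N
Factor of safety n = P_cr / P = 66.099 / 37.7 = 1.75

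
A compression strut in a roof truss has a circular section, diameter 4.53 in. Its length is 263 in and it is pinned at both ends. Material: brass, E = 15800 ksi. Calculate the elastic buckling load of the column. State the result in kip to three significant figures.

P_cr ≈ 46.6 kip

I = πd⁴/64 = π×4.53⁴/64 = 20.67 in⁴
Effective length L_e = K·L = 1 × 263 = 263.0 in
P_cr = π²EI / L_e² = π² × 15800×10³ × 20.67 / 263.0² = 4.660×10^4 lb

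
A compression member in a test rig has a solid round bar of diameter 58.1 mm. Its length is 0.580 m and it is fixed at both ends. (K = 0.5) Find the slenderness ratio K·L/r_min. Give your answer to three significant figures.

λ ≈ 20.0

For a solid circle r = d/4 = 58.1/4 = 14.52 mm
L_e = K·L = 0.5 × 0.580 m = 0.2900 m = 290.00 mm
λ = L_e / r_min = 290.00 / 14.52 = 20.0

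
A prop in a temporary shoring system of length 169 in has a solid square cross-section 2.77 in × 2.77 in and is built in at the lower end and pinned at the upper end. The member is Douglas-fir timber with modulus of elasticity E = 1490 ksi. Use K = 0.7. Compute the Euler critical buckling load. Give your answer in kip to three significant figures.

I = a⁴/12 = 2.77⁴/12 = 4.906 in⁴
Effective length L_e = K·L = 0.7 × 169 = 118.3 in
P_cr = π²EI / L_e² = π² × 1490×10³ × 4.906 / 118.3² = 5.155×10^3 lb

P_cr ≈ 5.16 kip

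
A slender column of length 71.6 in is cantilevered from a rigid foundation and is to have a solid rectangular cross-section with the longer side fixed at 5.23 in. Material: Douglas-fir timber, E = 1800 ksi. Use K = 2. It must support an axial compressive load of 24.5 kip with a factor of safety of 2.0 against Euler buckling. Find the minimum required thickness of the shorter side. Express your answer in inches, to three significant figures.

Required P_cr = n·P = 2.0 × 24.5 = 49.00 kip
L_e = K·L = 2 × 71.6 = 143.2 in
Required I = P_cr·L_e²/(π²E) = 4.900×10^4 × 143.2² / (π² × 1.80×10^6) = 56.56 in⁴
Rectangle, weak axis: I_min = h·b³/12 with h = 5.23 in fixed  ⇒  b = (12I/h)^(1/3) = 5.06 in

b ≈ 5.06 in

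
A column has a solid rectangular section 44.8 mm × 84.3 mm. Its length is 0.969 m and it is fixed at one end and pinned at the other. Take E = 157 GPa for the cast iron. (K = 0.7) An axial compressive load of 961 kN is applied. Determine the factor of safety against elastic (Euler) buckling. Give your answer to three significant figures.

n ≈ 2.21

Buckling occurs about the weak axis: I_min = h·b³/12 with b = 44.8 mm (the shorter side).
I_min = 84.3×44.8³/12 = 6.317×10^5 mm⁴
I = 6.317×10^5 mm⁴ = 6.317×10^-7 m⁴
Effective length L_e = K·L = 0.7 × 0.969 = 0.6783 m
P_cr = π²EI / L_e² = π² × 157×10⁹ × 6.317×10^-7 / 0.6783² = 2.127×10^6 N
Factor of safety n = P_cr / P = 2127.3 / 961 = 2.21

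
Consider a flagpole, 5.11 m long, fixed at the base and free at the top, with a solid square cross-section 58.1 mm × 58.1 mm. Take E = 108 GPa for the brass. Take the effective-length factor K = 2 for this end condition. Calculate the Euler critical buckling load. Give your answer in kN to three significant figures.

P_cr ≈ 9.69 kN

I = a⁴/12 = 58.1⁴/12 = 9.496×10^5 mm⁴
I = 9.496×10^5 mm⁴ = 9.496×10^-7 m⁴
Effective length L_e = K·L = 2 × 5.11 = 10.22 m
P_cr = π²EI / L_e² = π² × 108×10⁹ × 9.496×10^-7 / 10.22² = 9.690×10^3 N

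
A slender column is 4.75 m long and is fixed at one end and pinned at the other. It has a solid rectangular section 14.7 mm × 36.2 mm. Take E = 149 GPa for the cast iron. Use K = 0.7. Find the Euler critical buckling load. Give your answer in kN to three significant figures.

Buckling occurs about the weak axis: I_min = h·b³/12 with b = 14.7 mm (the shorter side).
I_min = 36.2×14.7³/12 = 9.583×10^3 mm⁴
I = 9.583×10^3 mm⁴ = 9.583×10^-9 m⁴
Effective length L_e = K·L = 0.7 × 4.75 = 3.325 m
P_cr = π²EI / L_e² = π² × 149×10⁹ × 9.583×10^-9 / 3.325² = 1.275×10^3 N

P_cr ≈ 1.27 kN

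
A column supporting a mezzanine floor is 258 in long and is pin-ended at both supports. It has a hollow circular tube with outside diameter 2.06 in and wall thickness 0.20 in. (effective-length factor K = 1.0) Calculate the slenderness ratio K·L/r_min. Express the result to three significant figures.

λ ≈ 390

Inner diameter d_i = 2.06 − 2×0.20 = 1.660 in
I = π(d_o⁴ − d_i⁴)/64 = π(2.06⁴ − 1.660⁴)/64 = 0.5112 in⁴
A = 1.169 in²;  r_min = √(I/A) = √(0.5112/1.169) = 0.6614 in
L_e = K·L = 1 × 258 = 258.0 in
λ = L_e / r_min = 258.00 / 0.6614 = 390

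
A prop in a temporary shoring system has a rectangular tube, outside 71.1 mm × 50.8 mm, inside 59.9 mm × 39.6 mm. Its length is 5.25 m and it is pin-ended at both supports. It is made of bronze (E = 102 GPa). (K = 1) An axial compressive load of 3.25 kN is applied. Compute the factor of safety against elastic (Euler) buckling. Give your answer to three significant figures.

Weak-axis I_min = (h_o·b_o³ − h_i·b_i³)/12 with b_o = 50.8, b_i = 39.60 mm (shorter outer/inner sides).
I_min = (71.1×50.8³ − 59.90×39.60³)/12 = 4.668×10^5 mm⁴
I = 4.668×10^5 mm⁴ = 4.668×10^-7 m⁴
Effective length L_e = K·L = 1 × 5.25 = 5.250 m
P_cr = π²EI / L_e² = π² × 102×10⁹ × 4.668×10^-7 / 5.250² = 1.705×10^4 N
Factor of safety n = P_cr / P = 17.048 / 3.25 = 5.25

n ≈ 5.25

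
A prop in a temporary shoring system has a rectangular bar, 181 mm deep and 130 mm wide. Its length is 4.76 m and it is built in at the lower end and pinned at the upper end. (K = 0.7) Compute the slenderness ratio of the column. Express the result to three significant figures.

Buckling occurs about the weak axis: I_min = h·b³/12 with b = 130 mm (the shorter side).
I_min = 181×130³/12 = 3.314×10^7 mm⁴
A = 2.353×10^4 mm²;  r_min = √(I/A) = √(3.314×10^7/2.353×10^4) = 37.53 mm
L_e = K·L = 0.7 × 4.76 m = 3.332 m = 3332.0 mm
λ = L_e / r_min = 3332.0 / 37.53 = 88.8

λ ≈ 88.8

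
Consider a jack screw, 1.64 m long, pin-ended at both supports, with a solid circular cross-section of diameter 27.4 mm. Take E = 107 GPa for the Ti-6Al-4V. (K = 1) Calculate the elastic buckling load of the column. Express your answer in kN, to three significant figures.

P_cr ≈ 10.9 kN

I = πd⁴/64 = π×27.4⁴/64 = 2.767×10^4 mm⁴
I = 2.767×10^4 mm⁴ = 2.767×10^-8 m⁴
Effective length L_e = K·L = 1 × 1.64 = 1.640 m
P_cr = π²EI / L_e² = π² × 107×10⁹ × 2.767×10^-8 / 1.640² = 1.086×10^4 N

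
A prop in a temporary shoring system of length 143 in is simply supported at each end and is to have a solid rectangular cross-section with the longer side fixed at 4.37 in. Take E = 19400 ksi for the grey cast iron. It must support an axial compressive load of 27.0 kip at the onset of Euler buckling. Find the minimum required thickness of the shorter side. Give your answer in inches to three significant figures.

L_e = K·L = 1 × 143 = 143.0 in
Required I = P_cr·L_e²/(π²E) = 2.700×10^4 × 143.0² / (π² × 1.94×10^7) = 2.884 in⁴
Rectangle, weak axis: I_min = h·b³/12 with h = 4.37 in fixed  ⇒  b = (12I/h)^(1/3) = 1.99 in

b ≈ 1.99 in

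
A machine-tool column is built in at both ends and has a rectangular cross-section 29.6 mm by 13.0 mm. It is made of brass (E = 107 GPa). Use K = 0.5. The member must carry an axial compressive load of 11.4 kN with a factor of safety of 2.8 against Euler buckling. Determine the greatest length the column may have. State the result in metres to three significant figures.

L_max ≈ 0.847 m

Buckling occurs about the weak axis: I_min = h·b³/12 with b = 13.0 mm (the shorter side).
I_min = 29.6×13.0³/12 = 5.419×10^3 mm⁴
I = 5.419×10^-9 m⁴
Required critical load P_cr = n·P = 2.8 × 11.4 = 31.92 kN = 3.192×10^4 N
From P_cr = π²EI/(K·L)²:  L = (1/K)·√(π²EI/P_cr) = (1/0.5)·√(π²×1.07×10^11×5.419×10^-9/3.192×10^4)
L = 0.847 m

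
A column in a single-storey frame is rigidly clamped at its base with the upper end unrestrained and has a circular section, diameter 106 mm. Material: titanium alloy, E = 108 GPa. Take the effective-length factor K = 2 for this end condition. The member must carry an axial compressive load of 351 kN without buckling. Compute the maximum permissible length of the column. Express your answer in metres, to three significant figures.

L_max ≈ 2.17 m

I = πd⁴/64 = π×106⁴/64 = 6.197×10^6 mm⁴
I = 6.197×10^-6 m⁴
At the buckling limit P_cr = P = 3.510×10^5 N
From P_cr = π²EI/(K·L)²:  L = (1/K)·√(π²EI/P_cr) = (1/2)·√(π²×1.08×10^11×6.197×10^-6/3.510×10^5)
L = 2.17 m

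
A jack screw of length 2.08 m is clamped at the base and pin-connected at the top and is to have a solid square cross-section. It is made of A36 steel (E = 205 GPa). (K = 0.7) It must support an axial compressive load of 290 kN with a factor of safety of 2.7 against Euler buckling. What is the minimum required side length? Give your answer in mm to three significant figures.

Required P_cr = n·P = 2.7 × 290 = 783.0 kN
L_e = K·L = 0.7 × 2.08 = 1.456 m
Required I = P_cr·L_e²/(π²E) = 7.830×10^5 × 1.456² / (π² × 2.05×10^11) = 8.204×10^-7 m⁴
I_req = 8.204×10^5 mm⁴
Solid square: I = a⁴/12  ⇒  a = (12I)^(1/4) = (12×8.204×10^5)^(1/4) = 56.0 mm

a ≈ 56.0 mm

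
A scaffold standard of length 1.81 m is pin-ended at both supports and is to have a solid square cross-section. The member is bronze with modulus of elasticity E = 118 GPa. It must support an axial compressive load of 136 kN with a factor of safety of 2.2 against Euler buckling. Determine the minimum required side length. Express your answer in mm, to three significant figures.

a ≈ 56.4 mm

Required P_cr = n·P = 2.2 × 136 = 299.2 kN
L_e = K·L = 1 × 1.81 = 1.810 m
Required I = P_cr·L_e²/(π²E) = 2.992×10^5 × 1.810² / (π² × 1.18×10^11) = 8.417×10^-7 m⁴
I_req = 8.417×10^5 mm⁴
Solid square: I = a⁴/12  ⇒  a = (12I)^(1/4) = (12×8.417×10^5)^(1/4) = 56.4 mm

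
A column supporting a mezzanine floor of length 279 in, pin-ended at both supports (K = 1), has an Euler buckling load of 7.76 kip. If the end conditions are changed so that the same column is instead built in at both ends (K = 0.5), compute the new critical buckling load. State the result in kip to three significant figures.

P_cr ≈ 31.0 kip

P_cr ∝ 1/K², so P_cr,new = P_cr,old × (K_old/K_new)² = 7.76 × (1/0.5)²
= 7.76 × 4.000 = 31.0 kip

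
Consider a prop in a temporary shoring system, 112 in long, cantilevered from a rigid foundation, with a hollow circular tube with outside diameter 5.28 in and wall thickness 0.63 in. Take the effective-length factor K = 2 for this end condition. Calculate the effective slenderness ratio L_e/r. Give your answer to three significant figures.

λ ≈ 135

Inner diameter d_i = 5.28 − 2×0.63 = 4.020 in
I = π(d_o⁴ − d_i⁴)/64 = π(5.28⁴ − 4.020⁴)/64 = 25.33 in⁴
A = 9.203 in²;  r_min = √(I/A) = √(25.33/9.203) = 1.659 in
L_e = K·L = 2 × 112 = 224.0 in
λ = L_e / r_min = 224.00 / 1.659 = 135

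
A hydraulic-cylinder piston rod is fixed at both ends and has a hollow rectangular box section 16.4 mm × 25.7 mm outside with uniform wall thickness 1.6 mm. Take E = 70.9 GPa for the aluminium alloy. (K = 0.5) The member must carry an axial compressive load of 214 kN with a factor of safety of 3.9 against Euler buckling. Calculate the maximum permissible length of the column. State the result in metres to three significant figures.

Inner dimensions: h_i = 25.7 − 2×1.6 = 22.50 mm, b_i = 16.4 − 2×1.6 = 13.20 mm
Weak-axis I_min = (h_o·b_o³ − h_i·b_i³)/12 with b_o = 16.4, b_i = 13.20 mm (shorter outer/inner sides).
I_min = (25.7×16.4³ − 22.50×13.20³)/12 = 5.134×10^3 mm⁴
I = 5.134×10^-9 m⁴
Required critical load P_cr = n·P = 3.9 × 214 = 834.6 kN = 8.346×10^5 N
From P_cr = π²EI/(K·L)²:  L = (1/K)·√(π²EI/P_cr) = (1/0.5)·√(π²×7.09×10^10×5.134×10^-9/8.346×10^5)
L = 0.131 m

L_max ≈ 0.131 m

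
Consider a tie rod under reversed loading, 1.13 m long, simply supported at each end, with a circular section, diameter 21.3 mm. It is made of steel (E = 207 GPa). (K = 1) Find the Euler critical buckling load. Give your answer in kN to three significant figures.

P_cr ≈ 16.2 kN

I = πd⁴/64 = π×21.3⁴/64 = 1.010×10^4 mm⁴
I = 1.010×10^4 mm⁴ = 1.010×10^-8 m⁴
Effective length L_e = K·L = 1 × 1.13 = 1.130 m
P_cr = π²EI / L_e² = π² × 207×10⁹ × 1.010×10^-8 / 1.130² = 1.617×10^4 N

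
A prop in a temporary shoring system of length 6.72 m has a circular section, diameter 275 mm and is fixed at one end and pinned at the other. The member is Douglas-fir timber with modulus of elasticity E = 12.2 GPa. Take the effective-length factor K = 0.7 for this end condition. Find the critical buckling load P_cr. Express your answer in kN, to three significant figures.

P_cr ≈ 1530 kN

I = πd⁴/64 = π×275⁴/64 = 2.807×10^8 mm⁴
I = 2.807×10^8 mm⁴ = 2.807×10^-4 m⁴
Effective length L_e = K·L = 0.7 × 6.72 = 4.704 m
P_cr = π²EI / L_e² = π² × 12.2×10⁹ × 2.807×10^-4 / 4.704² = 1.528×10^6 N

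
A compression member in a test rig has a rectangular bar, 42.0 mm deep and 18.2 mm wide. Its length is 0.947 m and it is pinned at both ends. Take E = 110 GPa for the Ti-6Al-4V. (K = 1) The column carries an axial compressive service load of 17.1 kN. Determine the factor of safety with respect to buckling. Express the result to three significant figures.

Buckling occurs about the weak axis: I_min = h·b³/12 with b = 18.2 mm (the shorter side).
I_min = 42.0×18.2³/12 = 2.110×10^4 mm⁴
I = 2.110×10^4 mm⁴ = 2.110×10^-8 m⁴
Effective length L_e = K·L = 1 × 0.947 = 0.9470 m
P_cr = π²EI / L_e² = π² × 110×10⁹ × 2.110×10^-8 / 0.9470² = 2.554×10^4 N
Factor of safety n = P_cr / P = 25.543 / 17.1 = 1.49

n ≈ 1.49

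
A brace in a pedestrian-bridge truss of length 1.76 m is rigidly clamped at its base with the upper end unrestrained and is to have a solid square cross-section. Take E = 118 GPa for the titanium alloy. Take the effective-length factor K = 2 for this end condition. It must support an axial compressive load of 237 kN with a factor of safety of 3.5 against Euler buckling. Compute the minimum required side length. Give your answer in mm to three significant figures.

a ≈ 101 mm

Required P_cr = n·P = 3.5 × 237 = 829.5 kN
L_e = K·L = 2 × 1.76 = 3.520 m
Required I = P_cr·L_e²/(π²E) = 8.295×10^5 × 3.520² / (π² × 1.18×10^11) = 8.825×10^-6 m⁴
I_req = 8.825×10^6 mm⁴
Solid square: I = a⁴/12  ⇒  a = (12I)^(1/4) = (12×8.825×10^6)^(1/4) = 101 mm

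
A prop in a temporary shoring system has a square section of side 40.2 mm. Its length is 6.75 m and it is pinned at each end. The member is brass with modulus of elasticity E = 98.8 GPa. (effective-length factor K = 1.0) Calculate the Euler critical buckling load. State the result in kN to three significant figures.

I = a⁴/12 = 40.2⁴/12 = 2.176×10^5 mm⁴
I = 2.176×10^5 mm⁴ = 2.176×10^-7 m⁴
Effective length L_e = K·L = 1 × 6.75 = 6.750 m
P_cr = π²EI / L_e² = π² × 98.8×10⁹ × 2.176×10^-7 / 6.750² = 4.658×10^3 N

P_cr ≈ 4.66 kN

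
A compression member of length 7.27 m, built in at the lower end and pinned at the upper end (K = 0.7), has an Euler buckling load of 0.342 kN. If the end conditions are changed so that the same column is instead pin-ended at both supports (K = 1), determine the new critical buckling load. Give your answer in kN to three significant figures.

P_cr ≈ 0.168 kN

P_cr ∝ 1/K², so P_cr,new = P_cr,old × (K_old/K_new)² = 0.342 × (0.7/1)²
= 0.342 × 0.4900 = 0.168 kN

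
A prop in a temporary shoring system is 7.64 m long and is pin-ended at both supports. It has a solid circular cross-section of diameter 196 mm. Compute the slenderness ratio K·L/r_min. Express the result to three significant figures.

For a solid circle r = d/4 = 196/4 = 49.00 mm
L_e = K·L = 1 × 7.64 m = 7.640 m = 7640.0 mm
λ = L_e / r_min = 7640.0 / 49.00 = 156

λ ≈ 156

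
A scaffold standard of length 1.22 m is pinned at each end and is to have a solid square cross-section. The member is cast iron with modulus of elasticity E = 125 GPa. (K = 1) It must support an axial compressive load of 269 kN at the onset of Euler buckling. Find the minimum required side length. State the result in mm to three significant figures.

a ≈ 44.4 mm

L_e = K·L = 1 × 1.22 = 1.220 m
Required I = P_cr·L_e²/(π²E) = 2.690×10^5 × 1.220² / (π² × 1.25×10^11) = 3.245×10^-7 m⁴
I_req = 3.245×10^5 mm⁴
Solid square: I = a⁴/12  ⇒  a = (12I)^(1/4) = (12×3.245×10^5)^(1/4) = 44.4 mm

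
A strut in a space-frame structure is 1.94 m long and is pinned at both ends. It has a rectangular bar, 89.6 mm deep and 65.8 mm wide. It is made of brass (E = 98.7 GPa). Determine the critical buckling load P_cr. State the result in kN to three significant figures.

P_cr ≈ 551 kN

Buckling occurs about the weak axis: I_min = h·b³/12 with b = 65.8 mm (the shorter side).
I_min = 89.6×65.8³/12 = 2.127×10^6 mm⁴
I = 2.127×10^6 mm⁴ = 2.127×10^-6 m⁴
Effective length L_e = K·L = 1 × 1.94 = 1.940 m
P_cr = π²EI / L_e² = π² × 98.7×10⁹ × 2.127×10^-6 / 1.940² = 5.506×10^5 N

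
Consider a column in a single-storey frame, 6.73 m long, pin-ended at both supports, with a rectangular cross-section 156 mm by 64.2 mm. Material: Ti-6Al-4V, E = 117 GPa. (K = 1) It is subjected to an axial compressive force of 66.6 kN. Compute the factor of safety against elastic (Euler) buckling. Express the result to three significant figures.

Buckling occurs about the weak axis: I_min = h·b³/12 with b = 64.2 mm (the shorter side).
I_min = 156×64.2³/12 = 3.440×10^6 mm⁴
I = 3.440×10^6 mm⁴ = 3.440×10^-6 m⁴
Effective length L_e = K·L = 1 × 6.73 = 6.730 m
P_cr = π²EI / L_e² = π² × 117×10⁹ × 3.440×10^-6 / 6.730² = 8.770×10^4 N
Factor of safety n = P_cr / P = 87.701 / 66.6 = 1.32

n ≈ 1.32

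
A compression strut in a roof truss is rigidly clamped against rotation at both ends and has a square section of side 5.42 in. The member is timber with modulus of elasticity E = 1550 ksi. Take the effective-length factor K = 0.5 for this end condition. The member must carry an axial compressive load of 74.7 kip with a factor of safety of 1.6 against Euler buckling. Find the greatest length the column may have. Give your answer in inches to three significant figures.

I = a⁴/12 = 5.42⁴/12 = 71.91 in⁴
Required critical load P_cr = n·P = 1.6 × 74.7 = 119.5 kip = 1.195×10^5 lb
From P_cr = π²EI/(K·L)²:  L = (1/K)·√(π²EI/P_cr) = (1/0.5)·√(π²×1.55×10^6×71.91/1.195×10^5)
L = 192 in

L_max ≈ 192 in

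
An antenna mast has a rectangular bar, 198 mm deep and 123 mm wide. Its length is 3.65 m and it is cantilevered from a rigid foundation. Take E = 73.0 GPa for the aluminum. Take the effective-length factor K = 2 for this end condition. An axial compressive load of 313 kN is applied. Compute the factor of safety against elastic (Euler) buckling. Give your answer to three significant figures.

n ≈ 1.33

Buckling occurs about the weak axis: I_min = h·b³/12 with b = 123 mm (the shorter side).
I_min = 198×123³/12 = 3.070×10^7 mm⁴
I = 3.070×10^7 mm⁴ = 3.070×10^-5 m⁴
Effective length L_e = K·L = 2 × 3.65 = 7.300 m
P_cr = π²EI / L_e² = π² × 73.0×10⁹ × 3.070×10^-5 / 7.300² = 4.151×10^5 N
Factor of safety n = P_cr / P = 415.12 / 313 = 1.33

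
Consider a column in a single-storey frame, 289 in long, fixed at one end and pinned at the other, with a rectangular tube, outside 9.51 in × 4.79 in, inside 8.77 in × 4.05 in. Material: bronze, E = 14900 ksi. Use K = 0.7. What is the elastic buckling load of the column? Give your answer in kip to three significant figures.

Weak-axis I_min = (h_o·b_o³ − h_i·b_i³)/12 with b_o = 4.79, b_i = 4.050 in (shorter outer/inner sides).
I_min = (9.51×4.79³ − 8.770×4.050³)/12 = 38.55 in⁴
Effective length L_e = K·L = 0.7 × 289 = 202.3 in
P_cr = π²EI / L_e² = π² × 14900×10³ × 38.55 / 202.3² = 1.385×10^5 lb

P_cr ≈ 139 kip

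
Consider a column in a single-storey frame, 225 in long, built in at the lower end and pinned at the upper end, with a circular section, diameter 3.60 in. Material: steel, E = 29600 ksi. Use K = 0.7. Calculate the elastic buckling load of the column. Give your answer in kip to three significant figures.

I = πd⁴/64 = π×3.60⁴/64 = 8.245 in⁴
Effective length L_e = K·L = 0.7 × 225 = 157.5 in
P_cr = π²EI / L_e² = π² × 29600×10³ × 8.245 / 157.5² = 9.710×10^4 lb

P_cr ≈ 97.1 kip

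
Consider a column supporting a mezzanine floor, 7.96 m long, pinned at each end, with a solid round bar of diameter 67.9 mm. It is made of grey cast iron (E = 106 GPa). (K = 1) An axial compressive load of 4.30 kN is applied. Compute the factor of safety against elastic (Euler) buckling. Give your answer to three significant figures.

n ≈ 4.01

I = πd⁴/64 = π×67.9⁴/64 = 1.043×10^6 mm⁴
I = 1.043×10^6 mm⁴ = 1.043×10^-6 m⁴
Effective length L_e = K·L = 1 × 7.96 = 7.960 m
P_cr = π²EI / L_e² = π² × 106×10⁹ × 1.043×10^-6 / 7.960² = 1.723×10^4 N
Factor of safety n = P_cr / P = 17.228 / 4.30 = 4.01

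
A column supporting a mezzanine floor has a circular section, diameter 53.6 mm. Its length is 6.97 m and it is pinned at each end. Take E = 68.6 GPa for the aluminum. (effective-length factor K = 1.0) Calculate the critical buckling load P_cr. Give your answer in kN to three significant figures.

I = πd⁴/64 = π×53.6⁴/64 = 4.052×10^5 mm⁴
I = 4.052×10^5 mm⁴ = 4.052×10^-7 m⁴
Effective length L_e = K·L = 1 × 6.97 = 6.970 m
P_cr = π²EI / L_e² = π² × 68.6×10⁹ × 4.052×10^-7 / 6.970² = 5.647×10^3 N

P_cr ≈ 5.65 kN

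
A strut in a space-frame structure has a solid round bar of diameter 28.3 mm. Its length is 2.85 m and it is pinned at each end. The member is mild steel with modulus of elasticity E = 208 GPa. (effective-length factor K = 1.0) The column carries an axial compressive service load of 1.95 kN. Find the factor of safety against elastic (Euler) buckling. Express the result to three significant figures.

n ≈ 4.08

I = πd⁴/64 = π×28.3⁴/64 = 3.149×10^4 mm⁴
I = 3.149×10^4 mm⁴ = 3.149×10^-8 m⁴
Effective length L_e = K·L = 1 × 2.85 = 2.850 m
P_cr = π²EI / L_e² = π² × 208×10⁹ × 3.149×10^-8 / 2.850² = 7.958×10^3 N
Factor of safety n = P_cr / P = 7.9577 / 1.95 = 4.08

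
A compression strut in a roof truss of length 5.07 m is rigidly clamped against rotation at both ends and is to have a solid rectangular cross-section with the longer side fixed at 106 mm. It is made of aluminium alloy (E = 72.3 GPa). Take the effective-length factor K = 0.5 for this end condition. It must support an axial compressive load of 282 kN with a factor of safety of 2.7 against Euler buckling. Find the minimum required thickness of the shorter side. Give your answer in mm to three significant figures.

b ≈ 91.9 mm

Required P_cr = n·P = 2.7 × 282 = 761.4 kN
L_e = K·L = 0.5 × 5.07 = 2.535 m
Required I = P_cr·L_e²/(π²E) = 7.614×10^5 × 2.535² / (π² × 7.23×10^10) = 6.857×10^-6 m⁴
I_req = 6.857×10^6 mm⁴
Rectangle, weak axis: I_min = h·b³/12 with h = 106 mm fixed  ⇒  b = (12I/h)^(1/3) = 91.9 mm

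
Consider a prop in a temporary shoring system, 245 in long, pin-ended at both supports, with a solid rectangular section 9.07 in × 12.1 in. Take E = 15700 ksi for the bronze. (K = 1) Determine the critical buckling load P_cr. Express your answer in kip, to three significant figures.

P_cr ≈ 1940 kip

Buckling occurs about the weak axis: I_min = h·b³/12 with b = 9.07 in (the shorter side).
I_min = 12.1×9.07³/12 = 752.4 in⁴
Effective length L_e = K·L = 1 × 245 = 245.0 in
P_cr = π²EI / L_e² = π² × 15700×10³ × 752.4 / 245.0² = 1.942×10^6 lb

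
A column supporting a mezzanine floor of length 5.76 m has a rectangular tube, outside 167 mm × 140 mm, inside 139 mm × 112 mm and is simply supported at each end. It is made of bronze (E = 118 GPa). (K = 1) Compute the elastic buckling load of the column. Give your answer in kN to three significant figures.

P_cr ≈ 769 kN

Weak-axis I_min = (h_o·b_o³ − h_i·b_i³)/12 with b_o = 140, b_i = 112.0 mm (shorter outer/inner sides).
I_min = (167×140³ − 139.0×112.0³)/12 = 2.191×10^7 mm⁴
I = 2.191×10^7 mm⁴ = 2.191×10^-5 m⁴
Effective length L_e = K·L = 1 × 5.76 = 5.760 m
P_cr = π²EI / L_e² = π² × 118×10⁹ × 2.191×10^-5 / 5.760² = 7.692×10^5 N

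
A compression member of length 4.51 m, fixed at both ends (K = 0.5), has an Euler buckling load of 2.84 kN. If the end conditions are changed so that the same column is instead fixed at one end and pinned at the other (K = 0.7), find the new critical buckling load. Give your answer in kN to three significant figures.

P_cr ≈ 1.45 kN

P_cr ∝ 1/K², so P_cr,new = P_cr,old × (K_old/K_new)² = 2.84 × (0.5/0.7)²
= 2.84 × 0.5102 = 1.45 kN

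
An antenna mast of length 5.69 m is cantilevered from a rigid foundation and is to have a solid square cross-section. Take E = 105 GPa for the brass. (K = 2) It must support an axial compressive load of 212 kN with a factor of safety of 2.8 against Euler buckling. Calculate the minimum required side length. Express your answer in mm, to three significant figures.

Required P_cr = n·P = 2.8 × 212 = 593.6 kN
L_e = K·L = 2 × 5.69 = 11.38 m
Required I = P_cr·L_e²/(π²E) = 5.936×10^5 × 11.38² / (π² × 1.05×10^11) = 7.418×10^-5 m⁴
I_req = 7.418×10^7 mm⁴
Solid square: I = a⁴/12  ⇒  a = (12I)^(1/4) = (12×7.418×10^7)^(1/4) = 173 mm

a ≈ 173 mm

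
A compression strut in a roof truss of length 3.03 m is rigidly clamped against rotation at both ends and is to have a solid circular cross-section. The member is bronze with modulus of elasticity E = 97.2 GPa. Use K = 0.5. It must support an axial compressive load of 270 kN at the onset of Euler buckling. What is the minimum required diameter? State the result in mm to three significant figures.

L_e = K·L = 0.5 × 3.03 = 1.515 m
Required I = P_cr·L_e²/(π²E) = 2.700×10^5 × 1.515² / (π² × 9.72×10^10) = 6.460×10^-7 m⁴
I_req = 6.460×10^5 mm⁴
Solid circle: I = πd⁴/64  ⇒  d = (64I/π)^(1/4) = (64×6.460×10^5/π)^(1/4) = 60.2 mm

d ≈ 60.2 mm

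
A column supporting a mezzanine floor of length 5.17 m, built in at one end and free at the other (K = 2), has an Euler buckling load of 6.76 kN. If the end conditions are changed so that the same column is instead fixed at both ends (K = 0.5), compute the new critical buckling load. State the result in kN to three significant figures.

P_cr ≈ 108 kN

P_cr ∝ 1/K², so P_cr,new = P_cr,old × (K_old/K_new)² = 6.76 × (2/0.5)²
= 6.76 × 16.00 = 108 kN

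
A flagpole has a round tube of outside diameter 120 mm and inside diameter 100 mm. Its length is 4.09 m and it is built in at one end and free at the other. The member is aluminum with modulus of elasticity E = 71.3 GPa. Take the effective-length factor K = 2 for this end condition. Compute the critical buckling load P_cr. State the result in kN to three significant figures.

P_cr ≈ 55.4 kN

d_o = 120 mm, d_i = 100 mm
I = π(d_o⁴ − d_i⁴)/64 = π(120⁴ − 100.0⁴)/64 = 5.270×10^6 mm⁴
I = 5.270×10^6 mm⁴ = 5.270×10^-6 m⁴
Effective length L_e = K·L = 2 × 4.09 = 8.180 m
P_cr = π²EI / L_e² = π² × 71.3×10⁹ × 5.270×10^-6 / 8.180² = 5.542×10^4 N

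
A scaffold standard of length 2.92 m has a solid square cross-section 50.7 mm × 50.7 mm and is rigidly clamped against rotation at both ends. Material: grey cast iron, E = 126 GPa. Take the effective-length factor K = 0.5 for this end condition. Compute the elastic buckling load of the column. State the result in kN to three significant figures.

P_cr ≈ 321 kN

I = a⁴/12 = 50.7⁴/12 = 5.506×10^5 mm⁴
I = 5.506×10^5 mm⁴ = 5.506×10^-7 m⁴
Effective length L_e = K·L = 0.5 × 2.92 = 1.460 m
P_cr = π²EI / L_e² = π² × 126×10⁹ × 5.506×10^-7 / 1.460² = 3.212×10^5 N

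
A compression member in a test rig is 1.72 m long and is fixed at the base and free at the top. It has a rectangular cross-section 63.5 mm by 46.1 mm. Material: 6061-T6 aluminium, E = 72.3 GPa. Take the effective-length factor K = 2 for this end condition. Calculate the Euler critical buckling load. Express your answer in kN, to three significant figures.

P_cr ≈ 31.3 kN

Buckling occurs about the weak axis: I_min = h·b³/12 with b = 46.1 mm (the shorter side).
I_min = 63.5×46.1³/12 = 5.184×10^5 mm⁴
I = 5.184×10^5 mm⁴ = 5.184×10^-7 m⁴
Effective length L_e = K·L = 2 × 1.72 = 3.440 m
P_cr = π²EI / L_e² = π² × 72.3×10⁹ × 5.184×10^-7 / 3.440² = 3.126×10^4 N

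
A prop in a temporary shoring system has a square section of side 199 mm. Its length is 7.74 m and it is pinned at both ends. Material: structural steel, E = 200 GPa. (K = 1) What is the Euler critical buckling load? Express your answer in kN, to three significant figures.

I = a⁴/12 = 199⁴/12 = 1.307×10^8 mm⁴
I = 1.307×10^8 mm⁴ = 1.307×10^-4 m⁴
Effective length L_e = K·L = 1 × 7.74 = 7.740 m
P_cr = π²EI / L_e² = π² × 200×10⁹ × 1.307×10^-4 / 7.740² = 4.306×10^6 N

P_cr ≈ 4310 kN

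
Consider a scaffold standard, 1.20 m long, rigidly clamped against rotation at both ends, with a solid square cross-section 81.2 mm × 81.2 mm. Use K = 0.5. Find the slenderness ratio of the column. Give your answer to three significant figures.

λ ≈ 25.6

I = a⁴/12 = 81.2⁴/12 = 3.623×10^6 mm⁴
A = 6.593×10^3 mm²;  r_min = √(I/A) = √(3.623×10^6/6.593×10^3) = 23.44 mm
L_e = K·L = 0.5 × 1.20 m = 0.6000 m = 600.00 mm
λ = L_e / r_min = 600.00 / 23.44 = 25.6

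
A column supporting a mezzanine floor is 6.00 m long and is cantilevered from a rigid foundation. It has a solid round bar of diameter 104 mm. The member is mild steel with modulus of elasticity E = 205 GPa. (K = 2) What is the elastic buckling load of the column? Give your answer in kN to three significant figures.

P_cr ≈ 80.7 kN

I = πd⁴/64 = π×104⁴/64 = 5.743×10^6 mm⁴
I = 5.743×10^6 mm⁴ = 5.743×10^-6 m⁴
Effective length L_e = K·L = 2 × 6.00 = 12.00 m
P_cr = π²EI / L_e² = π² × 205×10⁹ × 5.743×10^-6 / 12.00² = 8.069×10^4 N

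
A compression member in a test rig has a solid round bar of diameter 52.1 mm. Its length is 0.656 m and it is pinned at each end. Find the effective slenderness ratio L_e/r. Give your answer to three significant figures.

For a solid circle r = d/4 = 52.1/4 = 13.02 mm
L_e = K·L = 1 × 0.656 m = 0.6560 m = 656.00 mm
λ = L_e / r_min = 656.00 / 13.02 = 50.4

λ ≈ 50.4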